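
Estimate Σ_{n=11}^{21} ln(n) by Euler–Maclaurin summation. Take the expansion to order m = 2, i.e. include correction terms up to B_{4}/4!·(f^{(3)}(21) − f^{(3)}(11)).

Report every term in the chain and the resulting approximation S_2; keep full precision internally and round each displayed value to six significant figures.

S_2 ≈ 30.2757

The integral term ∫_11^21 ln(x) dx = 27.5581.
½[f(11) + f(21)] = ½[2.39790 + 3.04452] = 2.72121.
So far: 30.2793.
Correction k=1: B_{2}/2! · (f^{(1)}(21) − f^{(1)}(11)) = 1/12 · (0.0476190 − 0.0909091) = -0.00360750.
Partial sum through k=1: 30.2757.
Correction k=2: B_{4}/4! · (f^{(3)}(21) − f^{(3)}(11)) = −1/720 · (0.000215959 − 0.00150263) = 1.78704e-06.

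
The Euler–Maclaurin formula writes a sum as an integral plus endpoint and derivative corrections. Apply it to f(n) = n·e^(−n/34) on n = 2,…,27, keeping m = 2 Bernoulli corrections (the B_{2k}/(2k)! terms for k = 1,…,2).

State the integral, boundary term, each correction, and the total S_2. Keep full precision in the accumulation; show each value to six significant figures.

S_2 ≈ 223.649

The integral term ∫_2^27 x·e^(−x/34) dx = 216.670.
Boundary: ½(f(2) + f(27)) = ½(1.88575 + 12.2035) = 7.04460.
So far: 223.715.
Correction k=1: B_{2}/2! · (f^{(1)}(27) − f^{(1)}(2)) = 1/12 · (0.0930547 − 0.887410) = -0.0661963.
After k=1: 223.649.
Correction k=2: B_{4}/4! · (f^{(3)}(27) − f^{(3)}(2)) = −1/720 · (0.000862469 − 0.00239892) = 2.13397e-06.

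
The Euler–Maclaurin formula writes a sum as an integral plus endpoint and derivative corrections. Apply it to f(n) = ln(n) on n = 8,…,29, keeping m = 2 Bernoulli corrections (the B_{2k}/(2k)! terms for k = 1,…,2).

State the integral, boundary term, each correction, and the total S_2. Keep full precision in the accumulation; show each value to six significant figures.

S_2 ≈ 62.7319

Integral: ∫_8^29 ln(x) dx = 60.0160.
Boundary: ½(f(8) + f(29)) = ½(2.07944 + 3.36730) = 2.72337.
So far: 62.7394.
Order-1 term: 1/12 · (0.0344828 − 0.125000) = -0.00754310.
After k=1: 62.7319.
Order-2 term: −1/720 · (8.20042e-05 − 0.00390625) = 5.31145e-06.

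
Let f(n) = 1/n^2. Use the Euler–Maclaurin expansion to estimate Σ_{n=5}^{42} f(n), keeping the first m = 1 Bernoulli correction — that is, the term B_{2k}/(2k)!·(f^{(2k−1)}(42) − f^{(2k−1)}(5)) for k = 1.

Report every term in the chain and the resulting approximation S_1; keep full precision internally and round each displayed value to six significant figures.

Integral: ∫_5^42 1/x^2 dx = 0.176190.
½[f(5) + f(42)] = ½[0.0400000 + 0.000566893] = 0.0202834.
Integral + boundary = 0.196474.
Order-1 term: 1/12 · (-2.69949e-05 − (-0.0160000)) = 0.00133108.

S_1 ≈ 0.197805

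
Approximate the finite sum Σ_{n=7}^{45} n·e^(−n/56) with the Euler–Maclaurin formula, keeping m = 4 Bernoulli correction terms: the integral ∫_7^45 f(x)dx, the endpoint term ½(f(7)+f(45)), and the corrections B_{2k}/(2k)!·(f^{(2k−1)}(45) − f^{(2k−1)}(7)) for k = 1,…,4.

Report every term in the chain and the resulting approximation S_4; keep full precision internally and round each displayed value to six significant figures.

S_4 ≈ 594.210

∫_7^45 x·e^(−x/56) dx evaluates to 581.105.
½[f(7) + f(45)] = ½[6.17748 + 20.1477] = 13.1626.
Running total after boundary: 594.267.
Correction k=1: B_{2}/2! · (f^{(1)}(45) − f^{(1)}(7)) = 1/12 · (0.0879464 − 0.772185) = -0.0570199.
After k=1: 594.210.
Correction k=2: B_{4}/4! · (f^{(3)}(45) − f^{(3)}(7)) = −1/720 · (0.000313584 − 0.000809049) = 6.88146e-07.
After k=2: 594.210.
Correction k=3: B_{6}/6! · (f^{(5)}(45) − f^{(5)}(7)) = 1/30240 · (1.91047e-07 − 4.37457e-07) = -8.14848e-12.
After k=3: 594.210.
Correction k=4: B_{8}/8! · (f^{(7)}(45) − f^{(7)}(7)) = −1/1209600 · (8.99553e-11 − 1.96724e-10) = 8.82679e-17.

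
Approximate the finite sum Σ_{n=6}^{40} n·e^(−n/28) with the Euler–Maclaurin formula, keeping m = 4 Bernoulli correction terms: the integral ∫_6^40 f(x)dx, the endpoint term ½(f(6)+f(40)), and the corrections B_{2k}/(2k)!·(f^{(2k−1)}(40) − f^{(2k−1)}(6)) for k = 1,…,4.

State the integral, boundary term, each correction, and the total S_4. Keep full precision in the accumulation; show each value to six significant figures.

S_4 ≈ 319.233

Integral: ∫_6^40 x·e^(−x/28) dx = 312.081.
½[f(6) + f(40)] = ½[4.84271 + 9.58604] = 7.21437.
Integral + boundary = 319.295.
Correction k=1: B_{2}/2! · (f^{(1)}(40) − f^{(1)}(6)) = 1/12 · (-0.102708 − 0.634164) = -0.0614060.
Running total after k=1: 319.233.
Correction k=2: B_{4}/4! · (f^{(3)}(40) − f^{(3)}(6)) = −1/720 · (0.000480350 − 0.00286786) = 3.31598e-06.
Running total after k=2: 319.233.
Correction k=3: B_{6}/6! · (f^{(5)}(40) − f^{(5)}(6)) = 1/30240 · (1.39248e-06 − 6.28422e-06) = -1.61764e-10.
Running total after k=3: 319.233.
Correction k=4: B_{8}/8! · (f^{(7)}(40) − f^{(7)}(6)) = −1/1209600 · (2.77075e-09 − 1.13654e-08) = 7.10535e-15.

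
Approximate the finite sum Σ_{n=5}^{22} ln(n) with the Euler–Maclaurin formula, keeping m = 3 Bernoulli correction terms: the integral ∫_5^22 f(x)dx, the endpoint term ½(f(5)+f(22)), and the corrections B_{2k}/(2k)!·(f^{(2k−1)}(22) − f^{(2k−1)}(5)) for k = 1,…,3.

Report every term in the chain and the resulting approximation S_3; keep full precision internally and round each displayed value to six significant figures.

∫_5^22 ln(x) dx evaluates to 42.9557.
Endpoint term: (f(5) + f(22))/2 = (1.60944 + 3.09104)/2 = 2.35024.
So far: 45.3060.
Order-1 term: 1/12 · (0.0454545 − 0.200000) = -0.0128788.
After k=1: 45.2931.
Order-2 term: −1/720 · (0.000187829 − 0.0160000) = 2.19613e-05.
After k=2: 45.2931.
Order-3 term: 1/30240 · (4.65691e-06 − 0.00768000) = -2.53814e-07.

S_3 ≈ 45.2931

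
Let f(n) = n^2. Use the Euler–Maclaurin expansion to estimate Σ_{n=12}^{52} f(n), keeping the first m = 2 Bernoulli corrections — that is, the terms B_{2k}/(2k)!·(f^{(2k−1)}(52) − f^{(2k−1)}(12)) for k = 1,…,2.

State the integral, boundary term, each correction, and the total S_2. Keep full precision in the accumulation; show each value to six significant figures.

∫_12^52 x^2 dx evaluates to 46293.3.
½[f(12) + f(52)] = ½[144.000 + 2704.00] = 1424.00.
So far: 47717.3.
k=1: B_{2}/(2)! × [f^{(1)}(52) − f^{(1)}(12)] = 1/12 × (104.000 − 24.0000) = 6.66667.
After k=1: 47724.0.
k=2: B_{4}/(4)! × [f^{(3)}(52) − f^{(3)}(12)] = −1/720 × (0.00000 − 0.00000) = 0.00000.

S_2 ≈ 47724.0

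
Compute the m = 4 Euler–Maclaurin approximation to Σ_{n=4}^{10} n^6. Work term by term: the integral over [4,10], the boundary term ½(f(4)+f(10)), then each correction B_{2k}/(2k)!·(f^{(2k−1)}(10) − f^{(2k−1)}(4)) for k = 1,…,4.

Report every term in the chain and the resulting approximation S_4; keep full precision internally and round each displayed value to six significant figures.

S_4 ≈ 1.97761e+06

The integral term ∫_4^10 x^6 dx = 1.42623e+06.
Boundary: ½(f(4) + f(10)) = ½(4096.00 + 1.00000e+06) = 502048.
So far: 1.92828e+06.
k=1: B_{2}/(2)! × [f^{(1)}(10) − f^{(1)}(4)] = 1/12 × (600000 − 6144.00) = 49488.0.
After k=1: 1.97777e+06.
k=2: B_{4}/(4)! × [f^{(3)}(10) − f^{(3)}(4)] = −1/720 × (120000 − 7680.00) = -156.000.
After k=2: 1.97761e+06.
k=3: B_{6}/(6)! × [f^{(5)}(10) − f^{(5)}(4)] = 1/30240 × (7200.00 − 2880.00) = 0.142857.
After k=3: 1.97761e+06.
k=4: B_{8}/(8)! × [f^{(7)}(10) − f^{(7)}(4)] = −1/1209600 × (0.00000 − 0.00000) = 0.00000.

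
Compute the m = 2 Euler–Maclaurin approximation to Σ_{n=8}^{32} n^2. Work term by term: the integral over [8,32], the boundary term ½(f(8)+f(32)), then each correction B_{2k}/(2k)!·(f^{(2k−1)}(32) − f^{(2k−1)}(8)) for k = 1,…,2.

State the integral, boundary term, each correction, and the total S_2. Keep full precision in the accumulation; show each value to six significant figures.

The integral term ∫_8^32 x^2 dx = 10752.0.
Endpoint term: (f(8) + f(32))/2 = (64.0000 + 1024.00)/2 = 544.000.
Integral + boundary = 11296.0.
Correction k=1: B_{2}/2! · (f^{(1)}(32) − f^{(1)}(8)) = 1/12 · (64.0000 − 16.0000) = 4.00000.
After k=1: 11300.0.
Correction k=2: B_{4}/4! · (f^{(3)}(32) − f^{(3)}(8)) = −1/720 · (0.00000 − 0.00000) = 0.00000.

S_2 ≈ 11300.0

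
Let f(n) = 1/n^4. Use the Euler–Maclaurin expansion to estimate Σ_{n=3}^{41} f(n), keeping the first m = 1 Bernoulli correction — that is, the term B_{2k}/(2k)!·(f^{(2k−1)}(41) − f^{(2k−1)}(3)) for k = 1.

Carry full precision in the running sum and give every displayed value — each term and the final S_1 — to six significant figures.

The integral term ∫_3^41 1/x^4 dx = 0.0123408.
Endpoint term: (f(3) + f(41))/2 = (0.0123457 + 3.53887e-07)/2 = 0.00617302.
Integral + boundary = 0.0185139.
Order-1 term: 1/12 · (-3.45256e-08 − (-0.0164609)) = 0.00137174.

S_1 ≈ 0.0198856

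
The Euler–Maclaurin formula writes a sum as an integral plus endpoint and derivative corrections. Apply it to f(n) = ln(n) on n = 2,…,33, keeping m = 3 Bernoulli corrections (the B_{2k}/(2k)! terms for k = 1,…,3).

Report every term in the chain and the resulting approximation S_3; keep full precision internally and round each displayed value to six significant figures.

Integral: ∫_2^33 ln(x) dx = 82.9985.
½[f(2) + f(33)] = ½[0.693147 + 3.49651] = 2.09483.
Running total after boundary: 85.0933.
Order-1 term: 1/12 · (0.0303030 − 0.500000) = -0.0391414.
Running total after k=1: 85.0541.
Order-2 term: −1/720 · (5.56529e-05 − 0.250000) = 0.000347145.
Running total after k=2: 85.0545.
Order-3 term: 1/30240 · (6.13256e-07 − 0.750000) = -2.48016e-05.

S_3 ≈ 85.0545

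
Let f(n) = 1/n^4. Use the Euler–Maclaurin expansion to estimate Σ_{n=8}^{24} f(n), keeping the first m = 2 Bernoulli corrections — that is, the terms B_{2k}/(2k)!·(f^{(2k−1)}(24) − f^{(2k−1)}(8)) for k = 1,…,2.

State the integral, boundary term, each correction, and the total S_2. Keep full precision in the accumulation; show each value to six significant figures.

S_2 ≈ 0.000760558

Integral: ∫_8^24 1/x^4 dx = 0.000626929.
Boundary: ½(f(8) + f(24)) = ½(0.000244141 + 3.01408e-06) = 0.000123577.
Running total after boundary: 0.000750506.
Correction k=1: B_{2}/2! · (f^{(1)}(24) − f^{(1)}(8)) = 1/12 · (-5.02347e-07 − (-0.000122070)) = 1.01307e-05.
After k=1: 0.000760637.
Correction k=2: B_{4}/4! · (f^{(3)}(24) − f^{(3)}(8)) = −1/720 · (-2.61639e-08 − (-5.72205e-05)) = -7.94365e-08.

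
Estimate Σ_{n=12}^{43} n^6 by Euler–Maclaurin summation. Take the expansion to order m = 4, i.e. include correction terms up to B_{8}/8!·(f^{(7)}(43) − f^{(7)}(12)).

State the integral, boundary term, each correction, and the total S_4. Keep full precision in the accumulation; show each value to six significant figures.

S_4 ≈ 4.20617e+10

The integral term ∫_12^43 x^6 dx = 3.88261e+10.
Endpoint term: (f(12) + f(43))/2 = (2.98598e+06 + 6.32136e+09)/2 = 3.16217e+09.
So far: 4.19883e+10.
Order-1 term: 1/12 · (8.82051e+08 − 1.49299e+06) = 7.33798e+07.
Partial sum through k=1: 4.20617e+10.
Order-2 term: −1/720 · (9.54084e+06 − 207360) = -12963.2.
Partial sum through k=2: 4.20617e+10.
Order-3 term: 1/30240 · (30960.0 − 8640.00) = 0.738095.
Partial sum through k=3: 4.20617e+10.
Order-4 term: −1/1209600 · (0.00000 − 0.00000) = 0.00000.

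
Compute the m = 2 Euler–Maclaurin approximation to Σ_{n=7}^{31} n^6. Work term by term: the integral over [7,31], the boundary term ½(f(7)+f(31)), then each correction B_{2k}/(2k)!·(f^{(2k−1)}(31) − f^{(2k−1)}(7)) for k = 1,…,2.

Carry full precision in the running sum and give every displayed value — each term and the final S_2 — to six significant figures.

∫_7^31 x^6 dx evaluates to 3.93026e+09.
Boundary: ½(f(7) + f(31)) = ½(117649 + 8.87504e+08) = 4.43811e+08.
Integral + boundary = 4.37407e+09.
k=1: B_{2}/(2)! × [f^{(1)}(31) − f^{(1)}(7)] = 1/12 × (1.71775e+08 − 100842) = 1.43062e+07.
Running total after k=1: 4.38837e+09.
k=2: B_{4}/(4)! × [f^{(3)}(31) − f^{(3)}(7)] = −1/720 × (3.57492e+06 − 41160.0) = -4908.00.

S_2 ≈ 4.38837e+09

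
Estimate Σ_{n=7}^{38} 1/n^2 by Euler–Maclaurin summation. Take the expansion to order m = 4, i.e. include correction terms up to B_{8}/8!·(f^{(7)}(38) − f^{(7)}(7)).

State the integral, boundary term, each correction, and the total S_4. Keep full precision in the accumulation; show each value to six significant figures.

S_4 ≈ 0.127573

Integral: ∫_7^38 1/x^2 dx = 0.116541.
½[f(7) + f(38)] = ½[0.0204082 + 0.000692521] = 0.0105503.
Integral + boundary = 0.127092.
Correction k=1: B_{2}/2! · (f^{(1)}(38) − f^{(1)}(7)) = 1/12 · (-3.64485e-05 − (-0.00583090)) = 0.000482871.
Running total after k=1: 0.127575.
Correction k=2: B_{4}/4! · (f^{(3)}(38) − f^{(3)}(7)) = −1/720 · (-3.02896e-07 − (-0.00142798)) = -1.98288e-06.
Running total after k=2: 0.127573.
Correction k=3: B_{6}/6! · (f^{(5)}(38) − f^{(5)}(7)) = 1/30240 · (-6.29285e-09 − (-0.000874271)) = 2.89109e-08.
Running total after k=3: 0.127573.
Correction k=4: B_{8}/8! · (f^{(7)}(38) − f^{(7)}(7)) = −1/1209600 · (-2.44044e-10 − (-0.000999167)) = -8.26031e-10.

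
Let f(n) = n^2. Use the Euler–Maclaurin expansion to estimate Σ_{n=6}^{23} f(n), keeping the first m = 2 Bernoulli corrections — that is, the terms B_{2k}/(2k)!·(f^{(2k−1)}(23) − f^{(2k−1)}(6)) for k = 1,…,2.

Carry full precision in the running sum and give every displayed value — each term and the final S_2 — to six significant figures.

S_2 ≈ 4269.00

∫_6^23 x^2 dx evaluates to 3983.67.
Boundary: ½(f(6) + f(23)) = ½(36.0000 + 529.000) = 282.500.
Integral + boundary = 4266.17.
Correction k=1: B_{2}/2! · (f^{(1)}(23) − f^{(1)}(6)) = 1/12 · (46.0000 − 12.0000) = 2.83333.
After k=1: 4269.00.
Correction k=2: B_{4}/4! · (f^{(3)}(23) − f^{(3)}(6)) = −1/720 · (0.00000 − 0.00000) = 0.00000.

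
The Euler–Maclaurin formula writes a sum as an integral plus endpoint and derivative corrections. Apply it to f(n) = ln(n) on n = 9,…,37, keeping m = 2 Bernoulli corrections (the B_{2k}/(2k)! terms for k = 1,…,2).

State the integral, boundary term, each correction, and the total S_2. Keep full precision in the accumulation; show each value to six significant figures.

S_2 ≈ 88.7260

∫_9^37 ln(x) dx evaluates to 85.8289.
Boundary: ½(f(9) + f(37)) = ½(2.19722 + 3.61092) = 2.90407.
Integral + boundary = 88.7330.
Correction k=1: B_{2}/2! · (f^{(1)}(37) − f^{(1)}(9)) = 1/12 · (0.0270270 − 0.111111) = -0.00700701.
Partial sum through k=1: 88.7260.
Correction k=2: B_{4}/4! · (f^{(3)}(37) − f^{(3)}(9)) = −1/720 · (3.94843e-05 − 0.00274348) = 3.75556e-06.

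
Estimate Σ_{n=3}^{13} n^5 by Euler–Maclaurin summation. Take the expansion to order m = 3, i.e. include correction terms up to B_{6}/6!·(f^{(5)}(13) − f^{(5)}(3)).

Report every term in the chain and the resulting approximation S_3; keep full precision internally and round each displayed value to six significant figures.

Integral: ∫_3^13 x^5 dx = 804347.
Boundary: ½(f(3) + f(13)) = ½(243.000 + 371293) = 185768.
Running total after boundary: 990115.
Order-1 term: 1/12 · (142805 − 405.000) = 11866.7.
After k=1: 1.00198e+06.
Order-2 term: −1/720 · (10140.0 − 540.000) = -13.3333.
After k=2: 1.00197e+06.
Order-3 term: 1/30240 · (120.000 − 120.000) = 0.00000.

S_3 ≈ 1.00197e+06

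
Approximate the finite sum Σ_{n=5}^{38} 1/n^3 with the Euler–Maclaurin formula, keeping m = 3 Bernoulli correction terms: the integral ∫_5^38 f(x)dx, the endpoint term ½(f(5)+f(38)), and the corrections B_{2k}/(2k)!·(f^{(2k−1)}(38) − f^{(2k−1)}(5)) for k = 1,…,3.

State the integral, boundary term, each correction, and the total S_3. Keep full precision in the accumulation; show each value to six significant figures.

S_3 ≈ 0.0240576

The integral term ∫_5^38 1/x^3 dx = 0.0196537.
Boundary: ½(f(5) + f(38)) = ½(0.00800000 + 1.82242e-05) = 0.00400911.
So far: 0.0236629.
Order-1 term: 1/12 · (-1.43876e-06 − (-0.00480000)) = 0.000399880.
Running total after k=1: 0.0240627.
Order-2 term: −1/720 · (-1.99274e-08 − (-0.00384000)) = -5.33331e-06.
Running total after k=2: 0.0240574.
Order-3 term: 1/30240 · (-5.79605e-10 − (-0.00645120)) = 2.13333e-07.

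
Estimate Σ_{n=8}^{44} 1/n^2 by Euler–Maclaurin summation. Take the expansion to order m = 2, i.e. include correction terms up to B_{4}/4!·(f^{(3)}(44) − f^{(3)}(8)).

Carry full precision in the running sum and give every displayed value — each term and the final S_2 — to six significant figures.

S_2 ≈ 0.110666

Integral: ∫_8^44 1/x^2 dx = 0.102273.
½[f(8) + f(44)] = ½[0.0156250 + 0.000516529] = 0.00807076.
Integral + boundary = 0.110343.
k=1: B_{2}/(2)! × [f^{(1)}(44) − f^{(1)}(8)] = 1/12 × (-2.34786e-05 − (-0.00390625)) = 0.000323564.
Partial sum through k=1: 0.110667.
k=2: B_{4}/(4)! × [f^{(3)}(44) − f^{(3)}(8)] = −1/720 × (-1.45528e-07 − (-0.000732422)) = -1.01705e-06.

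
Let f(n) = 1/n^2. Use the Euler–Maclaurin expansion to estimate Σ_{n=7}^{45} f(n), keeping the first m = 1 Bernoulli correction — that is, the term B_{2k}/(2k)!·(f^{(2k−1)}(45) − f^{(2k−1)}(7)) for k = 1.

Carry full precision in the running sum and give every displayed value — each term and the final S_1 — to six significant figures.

S_1 ≈ 0.131570

Integral: ∫_7^45 1/x^2 dx = 0.120635.
Endpoint term: (f(7) + f(45))/2 = (0.0204082 + 0.000493827)/2 = 0.0104510.
Integral + boundary = 0.131086.
Order-1 term: 1/12 · (-2.19479e-05 − (-0.00583090)) = 0.000484080.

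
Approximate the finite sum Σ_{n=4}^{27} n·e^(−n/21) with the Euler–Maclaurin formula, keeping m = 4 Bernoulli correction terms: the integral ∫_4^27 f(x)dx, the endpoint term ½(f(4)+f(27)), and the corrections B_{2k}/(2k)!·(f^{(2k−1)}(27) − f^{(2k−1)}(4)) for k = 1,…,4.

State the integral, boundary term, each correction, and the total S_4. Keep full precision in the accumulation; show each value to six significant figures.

∫_4^27 x·e^(−x/21) dx evaluates to 155.282.
Boundary: ½(f(4) + f(27)) = ½(3.30626 + 7.46423) = 5.38525.
Running total after boundary: 160.667.
k=1: B_{2}/(2)! × [f^{(1)}(27) − f^{(1)}(4)] = 1/12 × (-0.0789866 − 0.669124) = -0.0623426.
After k=1: 160.605.
k=2: B_{4}/(4)! × [f^{(3)}(27) − f^{(3)}(4)] = −1/720 × (0.00107465 − 0.00526588) = 5.82116e-06.
After k=2: 160.605.
k=3: B_{6}/(6)! × [f^{(5)}(27) − f^{(5)}(4)] = 1/30240 × (5.27982e-06 − 2.04410e-05) = -5.01362e-10.
After k=3: 160.605.
k=4: B_{8}/(8)! × [f^{(7)}(27) − f^{(7)}(4)] = −1/1209600 × (1.84191e-08 − 6.56263e-08) = 3.90272e-14.

S_4 ≈ 160.605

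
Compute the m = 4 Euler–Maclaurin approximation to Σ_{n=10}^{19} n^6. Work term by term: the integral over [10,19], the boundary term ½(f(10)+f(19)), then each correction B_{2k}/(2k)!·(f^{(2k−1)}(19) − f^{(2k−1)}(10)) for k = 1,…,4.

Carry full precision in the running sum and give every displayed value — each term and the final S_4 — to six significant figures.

S_4 ≈ 1.51477e+08

∫_10^19 x^6 dx evaluates to 1.26267e+08.
Boundary: ½(f(10) + f(19)) = ½(1.00000e+06 + 4.70459e+07) = 2.40229e+07.
Running total after boundary: 1.50290e+08.
Correction k=1: B_{2}/2! · (f^{(1)}(19) − f^{(1)}(10)) = 1/12 · (1.48566e+07 − 600000) = 1.18805e+06.
Running total after k=1: 1.51478e+08.
Correction k=2: B_{4}/4! · (f^{(3)}(19) − f^{(3)}(10)) = −1/720 · (823080 − 120000) = -976.500.
Running total after k=2: 1.51477e+08.
Correction k=3: B_{6}/6! · (f^{(5)}(19) − f^{(5)}(10)) = 1/30240 · (13680.0 − 7200.00) = 0.214286.
Running total after k=3: 1.51477e+08.
Correction k=4: B_{8}/8! · (f^{(7)}(19) − f^{(7)}(10)) = −1/1209600 · (0.00000 − 0.00000) = 0.00000.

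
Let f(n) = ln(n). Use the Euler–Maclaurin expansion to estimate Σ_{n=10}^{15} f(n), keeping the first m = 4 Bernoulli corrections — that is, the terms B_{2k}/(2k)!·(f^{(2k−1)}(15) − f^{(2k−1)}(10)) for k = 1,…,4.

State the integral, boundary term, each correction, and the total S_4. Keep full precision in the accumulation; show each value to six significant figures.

S_4 ≈ 15.0974

The integral term ∫_10^15 ln(x) dx = 12.5949.
Endpoint term: (f(10) + f(15))/2 = (2.30259 + 2.70805)/2 = 2.50532.
Running total after boundary: 15.1002.
k=1: B_{2}/(2)! × [f^{(1)}(15) − f^{(1)}(10)] = 1/12 × (0.0666667 − 0.100000) = -0.00277778.
After k=1: 15.0974.
k=2: B_{4}/(4)! × [f^{(3)}(15) − f^{(3)}(10)] = −1/720 × (0.000592593 − 0.00200000) = 1.95473e-06.
After k=2: 15.0974.
k=3: B_{6}/(6)! × [f^{(5)}(15) − f^{(5)}(10)] = 1/30240 × (3.16049e-05 − 0.000240000) = -6.89137e-09.
After k=3: 15.0974.
k=4: B_{8}/(8)! × [f^{(7)}(15) − f^{(7)}(10)] = −1/1209600 × (4.21399e-06 − 7.20000e-05) = 5.60400e-11.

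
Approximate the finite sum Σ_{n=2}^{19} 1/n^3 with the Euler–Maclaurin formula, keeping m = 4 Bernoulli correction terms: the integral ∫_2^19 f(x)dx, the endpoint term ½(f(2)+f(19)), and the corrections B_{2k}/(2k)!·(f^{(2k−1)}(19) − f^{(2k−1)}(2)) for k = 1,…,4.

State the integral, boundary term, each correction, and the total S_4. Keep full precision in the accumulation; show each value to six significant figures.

∫_2^19 1/x^3 dx evaluates to 0.123615.
Boundary: ½(f(2) + f(19)) = ½(0.125000 + 0.000145794) = 0.0625729.
Integral + boundary = 0.186188.
Order-1 term: 1/12 · (-2.30201e-05 − (-0.187500)) = 0.0156231.
Partial sum through k=1: 0.201811.
Order-2 term: −1/720 · (-1.27535e-06 − (-0.937500)) = -0.00130208.
Partial sum through k=2: 0.200509.
Order-3 term: 1/30240 · (-1.48379e-07 − (-9.84375)) = 0.000325521.
Partial sum through k=3: 0.200834.
Order-4 term: −1/1209600 · (-2.95935e-08 − (-177.188)) = -0.000146484.

S_4 ≈ 0.200688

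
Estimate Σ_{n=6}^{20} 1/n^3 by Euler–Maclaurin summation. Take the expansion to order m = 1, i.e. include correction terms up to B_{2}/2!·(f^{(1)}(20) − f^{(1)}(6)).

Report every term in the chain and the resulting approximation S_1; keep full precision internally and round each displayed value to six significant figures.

Integral: ∫_6^20 1/x^3 dx = 0.0126389.
Endpoint term: (f(6) + f(20))/2 = (0.00462963 + 0.000125000)/2 = 0.00237731.
So far: 0.0150162.
Correction k=1: B_{2}/2! · (f^{(1)}(20) − f^{(1)}(6)) = 1/12 · (-1.87500e-05 − (-0.00231481)) = 0.000191339.

S_1 ≈ 0.0152075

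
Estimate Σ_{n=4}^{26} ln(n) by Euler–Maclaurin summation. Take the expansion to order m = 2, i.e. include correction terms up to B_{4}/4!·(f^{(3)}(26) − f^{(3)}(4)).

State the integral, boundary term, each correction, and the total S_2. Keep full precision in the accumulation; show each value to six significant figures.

S_2 ≈ 59.4699

The integral term ∫_4^26 ln(x) dx = 57.1653.
½[f(4) + f(26)] = ½[1.38629 + 3.25810] = 2.32220.
Running total after boundary: 59.4875.
Correction k=1: B_{2}/2! · (f^{(1)}(26) − f^{(1)}(4)) = 1/12 · (0.0384615 − 0.250000) = -0.0176282.
Partial sum through k=1: 59.4699.
Correction k=2: B_{4}/4! · (f^{(3)}(26) − f^{(3)}(4)) = −1/720 · (0.000113792 − 0.0312500) = 4.32447e-05.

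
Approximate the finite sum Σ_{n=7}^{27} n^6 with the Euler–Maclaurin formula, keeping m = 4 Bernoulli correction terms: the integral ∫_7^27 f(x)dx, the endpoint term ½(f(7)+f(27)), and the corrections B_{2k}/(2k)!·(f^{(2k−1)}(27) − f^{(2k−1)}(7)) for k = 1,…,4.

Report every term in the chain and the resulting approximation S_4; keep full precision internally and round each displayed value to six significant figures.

S_4 ≈ 1.69515e+09

Integral: ∫_7^27 x^6 dx = 1.49422e+09.
½[f(7) + f(27)] = ½[117649 + 3.87420e+08] = 1.93769e+08.
Running total after boundary: 1.68799e+09.
k=1: B_{2}/(2)! × [f^{(1)}(27) − f^{(1)}(7)] = 1/12 × (8.60934e+07 − 100842) = 7.16605e+06.
Partial sum through k=1: 1.69515e+09.
k=2: B_{4}/(4)! × [f^{(3)}(27) − f^{(3)}(7)] = −1/720 × (2.36196e+06 − 41160.0) = -3223.33.
Partial sum through k=2: 1.69515e+09.
k=3: B_{6}/(6)! × [f^{(5)}(27) − f^{(5)}(7)] = 1/30240 × (19440.0 − 5040.00) = 0.476190.
Partial sum through k=3: 1.69515e+09.
k=4: B_{8}/(8)! × [f^{(7)}(27) − f^{(7)}(7)] = −1/1209600 × (0.00000 − 0.00000) = 0.00000.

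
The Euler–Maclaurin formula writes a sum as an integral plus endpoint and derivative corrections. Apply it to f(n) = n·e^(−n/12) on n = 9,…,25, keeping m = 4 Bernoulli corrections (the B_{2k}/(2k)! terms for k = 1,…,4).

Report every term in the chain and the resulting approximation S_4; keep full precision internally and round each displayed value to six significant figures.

The integral term ∫_9^25 x·e^(−x/12) dx = 63.7519.
Boundary: ½(f(9) + f(25)) = ½(4.25130 + 3.11286) = 3.68208.
Running total after boundary: 67.4340.
Order-1 term: 1/12 · (-0.134891 − 0.118092) = -0.0210819.
After k=1: 67.4129.
Order-2 term: −1/720 · (0.000792627 − 0.00738073) = 9.15014e-06.
After k=2: 67.4130.
Order-3 term: 1/30240 · (1.75139e-05 − 9.68151e-05) = -2.62240e-09.
After k=3: 67.4130.
Order-4 term: −1/1209600 · (2.05023e-07 − 9.88716e-07) = 6.47894e-13.

S_4 ≈ 67.4130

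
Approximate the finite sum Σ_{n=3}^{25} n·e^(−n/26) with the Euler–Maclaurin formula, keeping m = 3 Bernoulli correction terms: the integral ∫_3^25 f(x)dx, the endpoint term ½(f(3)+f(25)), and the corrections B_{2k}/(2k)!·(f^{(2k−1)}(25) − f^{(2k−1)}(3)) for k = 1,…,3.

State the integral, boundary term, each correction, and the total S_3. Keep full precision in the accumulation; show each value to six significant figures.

The integral term ∫_3^25 x·e^(−x/26) dx = 164.896.
½[f(3) + f(25)] = ½[2.67307 + 9.55761] = 6.11534.
So far: 171.011.
Correction k=1: B_{2}/2! · (f^{(1)}(25) − f^{(1)}(3)) = 1/12 · (0.0147040 − 0.788213) = -0.0644591.
Running total after k=1: 170.947.
Correction k=2: B_{4}/4! · (f^{(3)}(25) − f^{(3)}(3)) = −1/720 · (0.00115283 − 0.00380216) = 3.67963e-06.
Running total after k=2: 170.947.
Correction k=3: B_{6}/6! · (f^{(5)}(25) − f^{(5)}(3)) = 1/30240 · (3.37856e-06 − 9.52415e-06) = -2.03227e-10.

S_3 ≈ 170.947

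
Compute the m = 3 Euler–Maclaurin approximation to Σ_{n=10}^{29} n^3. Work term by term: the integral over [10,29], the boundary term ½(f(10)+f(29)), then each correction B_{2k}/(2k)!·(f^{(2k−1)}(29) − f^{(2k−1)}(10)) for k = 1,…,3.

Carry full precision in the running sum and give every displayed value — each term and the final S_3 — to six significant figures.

S_3 ≈ 187200

Integral: ∫_10^29 x^3 dx = 174320.
Endpoint term: (f(10) + f(29))/2 = (1000.00 + 24389.0)/2 = 12694.5.
Integral + boundary = 187015.
Correction k=1: B_{2}/2! · (f^{(1)}(29) − f^{(1)}(10)) = 1/12 · (2523.00 − 300.000) = 185.250.
Running total after k=1: 187200.
Correction k=2: B_{4}/4! · (f^{(3)}(29) − f^{(3)}(10)) = −1/720 · (6.00000 − 6.00000) = 0.00000.
Running total after k=2: 187200.
Correction k=3: B_{6}/6! · (f^{(5)}(29) − f^{(5)}(10)) = 1/30240 · (0.00000 − 0.00000) = 0.00000.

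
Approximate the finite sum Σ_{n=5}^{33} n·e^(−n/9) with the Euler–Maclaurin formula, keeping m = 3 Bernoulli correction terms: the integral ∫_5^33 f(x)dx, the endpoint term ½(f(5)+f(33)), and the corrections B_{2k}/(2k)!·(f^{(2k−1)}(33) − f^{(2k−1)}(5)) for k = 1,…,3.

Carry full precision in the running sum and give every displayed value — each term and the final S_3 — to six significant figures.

S_3 ≈ 64.4599

Integral: ∫_5^33 x·e^(−x/9) dx = 62.6307.
Endpoint term: (f(5) + f(33))/2 = (2.86877 + 0.843531)/2 = 1.85615.
Running total after boundary: 64.4868.
Correction k=1: B_{2}/2! · (f^{(1)}(33) − f^{(1)}(5)) = 1/12 · (-0.0681641 − 0.255002) = -0.0269305.
Partial sum through k=1: 64.4599.
Correction k=2: B_{4}/4! · (f^{(3)}(33) − f^{(3)}(5)) = −1/720 · (-0.000210383 − 0.0173149) = 2.43407e-05.
Partial sum through k=2: 64.4599.
Correction k=3: B_{6}/6! · (f^{(5)}(33) − f^{(5)}(5)) = 1/30240 · (5.19464e-06 − 0.000388663) = -1.26808e-08.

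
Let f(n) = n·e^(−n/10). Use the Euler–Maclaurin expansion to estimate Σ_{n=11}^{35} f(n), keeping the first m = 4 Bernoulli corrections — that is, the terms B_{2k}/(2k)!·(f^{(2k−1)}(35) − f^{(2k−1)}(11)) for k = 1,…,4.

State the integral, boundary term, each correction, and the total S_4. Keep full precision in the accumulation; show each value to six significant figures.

S_4 ≈ 58.6698

The integral term ∫_11^35 x·e^(−x/10) dx = 56.3141.
Endpoint term: (f(11) + f(35))/2 = (3.66158 + 1.05691)/2 = 2.35925.
Integral + boundary = 58.6734.
Correction k=1: B_{2}/2! · (f^{(1)}(35) − f^{(1)}(11)) = 1/12 · (-0.0754935 − (-0.0332871)) = -0.00351720.
After k=1: 58.6698.
Correction k=2: B_{4}/4! · (f^{(3)}(35) − f^{(3)}(11)) = −1/720 · (-0.000150987 − 0.00632455) = 8.99380e-06.
After k=2: 58.6698.
Correction k=3: B_{6}/6! · (f^{(5)}(35) − f^{(5)}(11)) = 1/30240 · (4.52961e-06 − 0.000129820) = -4.14319e-09.
After k=3: 58.6698.
Correction k=4: B_{8}/8! · (f^{(7)}(35) − f^{(7)}(11)) = −1/1209600 · (1.05691e-07 − 1.96394e-06) = 1.53625e-12.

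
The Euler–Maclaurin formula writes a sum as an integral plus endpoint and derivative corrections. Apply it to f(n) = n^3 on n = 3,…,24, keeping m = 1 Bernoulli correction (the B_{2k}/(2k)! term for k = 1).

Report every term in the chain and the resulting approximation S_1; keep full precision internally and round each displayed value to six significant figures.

The integral term ∫_3^24 x^3 dx = 82923.8.
Boundary: ½(f(3) + f(24)) = ½(27.0000 + 13824.0) = 6925.50.
So far: 89849.2.
k=1: B_{2}/(2)! × [f^{(1)}(24) − f^{(1)}(3)] = 1/12 × (1728.00 − 27.0000) = 141.750.

S_1 ≈ 89991.0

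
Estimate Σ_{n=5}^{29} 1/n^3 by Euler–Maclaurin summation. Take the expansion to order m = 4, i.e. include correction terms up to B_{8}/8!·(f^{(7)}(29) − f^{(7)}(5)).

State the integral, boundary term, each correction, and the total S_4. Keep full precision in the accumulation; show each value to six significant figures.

S_4 ≈ 0.0238205

∫_5^29 1/x^3 dx evaluates to 0.0194055.
Endpoint term: (f(5) + f(29))/2 = (0.00800000 + 4.10021e-05)/2 = 0.00402050.
So far: 0.0234260.
k=1: B_{2}/(2)! × [f^{(1)}(29) − f^{(1)}(5)] = 1/12 × (-4.24160e-06 − (-0.00480000)) = 0.000399647.
After k=1: 0.0238256.
k=2: B_{4}/(4)! × [f^{(3)}(29) − f^{(3)}(5)] = −1/720 × (-1.00870e-07 − (-0.00384000)) = -5.33319e-06.
After k=2: 0.0238203.
k=3: B_{6}/(6)! × [f^{(5)}(29) − f^{(5)}(5)] = 1/30240 × (-5.03752e-09 − (-0.00645120)) = 2.13333e-07.
After k=3: 0.0238205.
k=4: B_{8}/(8)! × [f^{(7)}(29) − f^{(7)}(5)] = −1/1209600 × (-4.31274e-10 − (-0.0185795)) = -1.53600e-08.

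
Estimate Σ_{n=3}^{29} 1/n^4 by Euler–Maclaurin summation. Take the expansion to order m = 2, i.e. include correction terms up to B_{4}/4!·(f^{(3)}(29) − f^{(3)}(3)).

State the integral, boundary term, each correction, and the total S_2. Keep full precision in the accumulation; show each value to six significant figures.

Integral: ∫_3^29 1/x^4 dx = 0.0123320.
Endpoint term: (f(3) + f(29))/2 = (0.0123457 + 1.41387e-06)/2 = 0.00617355.
Integral + boundary = 0.0185056.
Correction k=1: B_{2}/2! · (f^{(1)}(29) − f^{(1)}(3)) = 1/12 · (-1.95016e-07 − (-0.0164609)) = 0.00137173.
After k=1: 0.0198773.
Correction k=2: B_{4}/4! · (f^{(3)}(29) − f^{(3)}(3)) = −1/720 · (-6.95657e-09 − (-0.0548697)) = -7.62079e-05.

S_2 ≈ 0.0198011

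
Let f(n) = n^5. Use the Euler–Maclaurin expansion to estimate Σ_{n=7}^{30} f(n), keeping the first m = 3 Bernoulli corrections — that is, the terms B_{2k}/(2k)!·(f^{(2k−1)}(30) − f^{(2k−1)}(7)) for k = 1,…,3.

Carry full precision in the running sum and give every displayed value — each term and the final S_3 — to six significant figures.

The integral term ∫_7^30 x^5 dx = 1.21480e+08.
½[f(7) + f(30)] = ½[16807.0 + 2.43000e+07] = 1.21584e+07.
Integral + boundary = 1.33639e+08.
Order-1 term: 1/12 · (4.05000e+06 − 12005.0) = 336500.
Running total after k=1: 1.33975e+08.
Order-2 term: −1/720 · (54000.0 − 2940.00) = -70.9167.
Running total after k=2: 1.33975e+08.
Order-3 term: 1/30240 · (120.000 − 120.000) = 0.00000.

S_3 ≈ 1.33975e+08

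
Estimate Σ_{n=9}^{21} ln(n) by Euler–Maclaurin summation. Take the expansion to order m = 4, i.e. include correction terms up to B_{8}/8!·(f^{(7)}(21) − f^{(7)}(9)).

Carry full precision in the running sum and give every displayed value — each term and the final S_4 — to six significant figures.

S_4 ≈ 34.7755

Integral: ∫_9^21 ln(x) dx = 32.1599.
Boundary: ½(f(9) + f(21)) = ½(2.19722 + 3.04452) = 2.62087.
Running total after boundary: 34.7808.
Correction k=1: B_{2}/2! · (f^{(1)}(21) − f^{(1)}(9)) = 1/12 · (0.0476190 − 0.111111) = -0.00529101.
Running total after k=1: 34.7755.
Correction k=2: B_{4}/4! · (f^{(3)}(21) − f^{(3)}(9)) = −1/720 · (0.000215959 − 0.00274348) = 3.51045e-06.
Running total after k=2: 34.7755.
Correction k=3: B_{6}/6! · (f^{(5)}(21) − f^{(5)}(9)) = 1/30240 · (5.87645e-06 − 0.000406442) = -1.32462e-08.
Running total after k=3: 34.7755.
Correction k=4: B_{8}/8! · (f^{(7)}(21) − f^{(7)}(9)) = −1/1209600 · (3.99758e-07 − 0.000150534) = 1.24119e-10.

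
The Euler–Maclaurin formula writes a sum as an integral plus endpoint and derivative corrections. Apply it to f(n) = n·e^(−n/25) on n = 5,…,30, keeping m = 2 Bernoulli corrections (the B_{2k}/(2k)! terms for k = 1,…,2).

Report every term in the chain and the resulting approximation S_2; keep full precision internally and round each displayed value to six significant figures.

S_2 ≈ 206.411

∫_5^30 x·e^(−x/25) dx evaluates to 199.906.
Endpoint term: (f(5) + f(30))/2 = (4.09365 + 9.03583)/2 = 6.56474.
So far: 206.471.
k=1: B_{2}/(2)! × [f^{(1)}(30) − f^{(1)}(5)] = 1/12 × (-0.0602388 − 0.654985) = -0.0596020.
Running total after k=1: 206.411.
k=2: B_{4}/(4)! × [f^{(3)}(30) − f^{(3)}(5)] = −1/720 × (0.000867439 − 0.00366791) = 3.88955e-06.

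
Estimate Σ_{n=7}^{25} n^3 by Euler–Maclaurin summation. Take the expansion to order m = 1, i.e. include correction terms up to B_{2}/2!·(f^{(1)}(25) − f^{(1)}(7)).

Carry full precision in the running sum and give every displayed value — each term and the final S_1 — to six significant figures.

Integral: ∫_7^25 x^3 dx = 97056.0.
Endpoint term: (f(7) + f(25))/2 = (343.000 + 15625.0)/2 = 7984.00.
So far: 105040.
Correction k=1: B_{2}/2! · (f^{(1)}(25) − f^{(1)}(7)) = 1/12 · (1875.00 − 147.000) = 144.000.

S_1 ≈ 105184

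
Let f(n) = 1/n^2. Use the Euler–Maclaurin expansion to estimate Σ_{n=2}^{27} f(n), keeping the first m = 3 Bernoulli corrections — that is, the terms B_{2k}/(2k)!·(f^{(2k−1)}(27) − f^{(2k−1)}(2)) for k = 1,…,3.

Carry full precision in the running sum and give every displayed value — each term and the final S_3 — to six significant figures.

The integral term ∫_2^27 1/x^2 dx = 0.462963.
Endpoint term: (f(2) + f(27))/2 = (0.250000 + 0.00137174)/2 = 0.125686.
So far: 0.588649.
k=1: B_{2}/(2)! × [f^{(1)}(27) − f^{(1)}(2)] = 1/12 × (-0.000101611 − (-0.250000)) = 0.0208249.
After k=1: 0.609474.
k=2: B_{4}/(4)! × [f^{(3)}(27) − f^{(3)}(2)] = −1/720 × (-1.67260e-06 − (-0.750000)) = -0.00104166.
After k=2: 0.608432.
k=3: B_{6}/(6)! × [f^{(5)}(27) − f^{(5)}(2)] = 1/30240 × (-6.88313e-08 − (-5.62500)) = 0.000186012.

S_3 ≈ 0.608618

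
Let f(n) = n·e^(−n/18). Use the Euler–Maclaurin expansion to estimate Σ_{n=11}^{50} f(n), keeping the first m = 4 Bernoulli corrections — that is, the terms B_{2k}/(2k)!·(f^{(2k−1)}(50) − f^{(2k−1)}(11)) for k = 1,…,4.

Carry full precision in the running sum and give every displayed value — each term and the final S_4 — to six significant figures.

∫_11^50 x·e^(−x/18) dx evaluates to 207.210.
Endpoint term: (f(11) + f(50))/2 = (5.97022 + 3.10883)/2 = 4.53952.
So far: 211.750.
Correction k=1: B_{2}/2! · (f^{(1)}(50) − f^{(1)}(11)) = 1/12 · (-0.110536 − 0.211068) = -0.0268004.
Partial sum through k=1: 211.723.
Correction k=2: B_{4}/4! · (f^{(3)}(50) − f^{(3)}(11)) = −1/720 · (4.26451e-05 − 0.00400174) = 5.49874e-06.
Partial sum through k=2: 211.723.
Correction k=3: B_{6}/6! · (f^{(5)}(50) − f^{(5)}(11)) = 1/30240 · (1.31621e-06 − 2.26915e-05) = -7.06854e-10.
Partial sum through k=3: 211.723.
Correction k=4: B_{8}/8! · (f^{(7)}(50) − f^{(7)}(11)) = −1/1209600 · (7.71849e-09 − 1.01950e-07) = 7.79032e-14.

S_4 ≈ 211.723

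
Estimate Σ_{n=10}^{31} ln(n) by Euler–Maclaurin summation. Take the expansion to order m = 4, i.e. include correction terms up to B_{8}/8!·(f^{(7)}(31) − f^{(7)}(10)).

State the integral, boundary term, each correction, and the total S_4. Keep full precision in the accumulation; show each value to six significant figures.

S_4 ≈ 65.2904

Integral: ∫_10^31 ln(x) dx = 62.4278.
½[f(10) + f(31)] = ½[2.30259 + 3.43399] = 2.86829.
So far: 65.2960.
Correction k=1: B_{2}/2! · (f^{(1)}(31) − f^{(1)}(10)) = 1/12 · (0.0322581 − 0.100000) = -0.00564516.
After k=1: 65.2904.
Correction k=2: B_{4}/4! · (f^{(3)}(31) − f^{(3)}(10)) = −1/720 · (6.71344e-05 − 0.00200000) = 2.68454e-06.
After k=2: 65.2904.
Correction k=3: B_{6}/6! · (f^{(5)}(31) − f^{(5)}(10)) = 1/30240 · (8.38306e-07 − 0.000240000) = -7.90879e-09.
After k=3: 65.2904.
Correction k=4: B_{8}/8! · (f^{(7)}(31) − f^{(7)}(10)) = −1/1209600 · (2.61698e-08 − 7.20000e-05) = 5.95022e-11.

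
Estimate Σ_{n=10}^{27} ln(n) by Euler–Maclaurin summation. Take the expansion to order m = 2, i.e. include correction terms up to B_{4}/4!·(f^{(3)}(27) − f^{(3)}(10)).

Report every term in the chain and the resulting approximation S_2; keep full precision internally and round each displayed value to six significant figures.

S_2 ≈ 51.7557

Integral: ∫_10^27 ln(x) dx = 48.9617.
½[f(10) + f(27)] = ½[2.30259 + 3.29584] = 2.79921.
Integral + boundary = 51.7610.
Correction k=1: B_{2}/2! · (f^{(1)}(27) − f^{(1)}(10)) = 1/12 · (0.0370370 − 0.100000) = -0.00524691.
Partial sum through k=1: 51.7557.
Correction k=2: B_{4}/4! · (f^{(3)}(27) − f^{(3)}(10)) = −1/720 · (0.000101611 − 0.00200000) = 2.63665e-06.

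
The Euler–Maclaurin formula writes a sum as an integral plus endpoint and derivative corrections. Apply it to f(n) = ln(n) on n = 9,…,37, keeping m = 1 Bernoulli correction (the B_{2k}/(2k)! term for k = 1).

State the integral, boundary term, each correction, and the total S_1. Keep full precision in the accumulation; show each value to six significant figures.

The integral term ∫_9^37 ln(x) dx = 85.8289.
Boundary: ½(f(9) + f(37)) = ½(2.19722 + 3.61092) = 2.90407.
Integral + boundary = 88.7330.
Correction k=1: B_{2}/2! · (f^{(1)}(37) − f^{(1)}(9)) = 1/12 · (0.0270270 − 0.111111) = -0.00700701.

S_1 ≈ 88.7260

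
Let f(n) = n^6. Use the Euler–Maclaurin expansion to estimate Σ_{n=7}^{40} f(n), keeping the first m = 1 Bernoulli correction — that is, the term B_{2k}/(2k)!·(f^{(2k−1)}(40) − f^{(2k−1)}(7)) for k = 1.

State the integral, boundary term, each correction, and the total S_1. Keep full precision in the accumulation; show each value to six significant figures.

S_1 ≈ 2.55048e+10

The integral term ∫_7^40 x^6 dx = 2.34056e+10.
½[f(7) + f(40)] = ½[117649 + 4.09600e+09] = 2.04806e+09.
Running total after boundary: 2.54537e+10.
Correction k=1: B_{2}/2! · (f^{(1)}(40) − f^{(1)}(7)) = 1/12 · (6.14400e+08 − 100842) = 5.11916e+07.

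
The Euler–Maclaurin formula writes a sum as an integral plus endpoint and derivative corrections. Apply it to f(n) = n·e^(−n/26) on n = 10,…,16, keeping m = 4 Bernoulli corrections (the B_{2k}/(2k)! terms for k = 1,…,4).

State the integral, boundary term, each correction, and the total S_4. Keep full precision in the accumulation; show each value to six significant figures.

S_4 ≈ 54.7034

∫_10^16 x·e^(−x/26) dx evaluates to 46.9940.
Endpoint term: (f(10) + f(16))/2 = (6.80712 + 8.64693)/2 = 7.72703.
Running total after boundary: 54.7210.
Correction k=1: B_{2}/2! · (f^{(1)}(16) − f^{(1)}(10)) = 1/12 · (0.207859 − 0.418900) = -0.0175868.
Partial sum through k=1: 54.7034.
Correction k=2: B_{4}/4! · (f^{(3)}(16) − f^{(3)}(10)) = −1/720 · (0.00190640 − 0.00263362) = 1.01003e-06.
Partial sum through k=2: 54.7034.
Correction k=3: B_{6}/6! · (f^{(5)}(16) − f^{(5)}(10)) = 1/30240 · (5.18537e-06 − 6.87509e-06) = -5.58768e-11.
Partial sum through k=3: 54.7034.
Correction k=4: B_{8}/8! · (f^{(7)}(16) − f^{(7)}(10)) = −1/1209600 · (1.11696e-08 − 1.45774e-08) = 2.81728e-15.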